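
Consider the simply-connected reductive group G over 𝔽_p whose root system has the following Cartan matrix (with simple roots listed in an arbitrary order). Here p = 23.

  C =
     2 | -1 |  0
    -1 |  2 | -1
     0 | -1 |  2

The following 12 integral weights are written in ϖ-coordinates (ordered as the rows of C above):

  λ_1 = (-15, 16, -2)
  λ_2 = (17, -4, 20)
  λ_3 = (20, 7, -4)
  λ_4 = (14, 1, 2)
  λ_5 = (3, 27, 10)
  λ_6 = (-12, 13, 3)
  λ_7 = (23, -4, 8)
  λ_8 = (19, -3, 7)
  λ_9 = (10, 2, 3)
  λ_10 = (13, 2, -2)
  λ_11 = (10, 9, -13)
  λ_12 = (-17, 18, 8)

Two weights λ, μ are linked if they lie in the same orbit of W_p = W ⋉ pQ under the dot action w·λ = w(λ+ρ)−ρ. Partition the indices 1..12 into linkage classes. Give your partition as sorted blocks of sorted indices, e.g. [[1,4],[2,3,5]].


Root system A_3: the 3×3 matrix C matches after relabeling.

Folding the 12 weights λ_j+ρ into Ā_23 (reps in the given 3-coord order):

  [1] (14, 2, 1);  [2] (2, 3, 5);  [3] (15, 2, 3);  [4] (15, 2, 3);  [5] (11, 3, 4);  [6] (11, 3, 4);  [7] (14, 2, 1);  [8] (15, 2, 3);  [9] (11, 3, 4);  [10] (14, 2, 1);  [11] (9, 2, 10);  [12] (11, 3, 4)

The 12 indices split into 5 linkage classes (same alcove rep ⇔ same W_23-dot-orbit):

[[1, 7, 10], [2], [3, 4, 8], [5, 6, 9, 12], [11]]


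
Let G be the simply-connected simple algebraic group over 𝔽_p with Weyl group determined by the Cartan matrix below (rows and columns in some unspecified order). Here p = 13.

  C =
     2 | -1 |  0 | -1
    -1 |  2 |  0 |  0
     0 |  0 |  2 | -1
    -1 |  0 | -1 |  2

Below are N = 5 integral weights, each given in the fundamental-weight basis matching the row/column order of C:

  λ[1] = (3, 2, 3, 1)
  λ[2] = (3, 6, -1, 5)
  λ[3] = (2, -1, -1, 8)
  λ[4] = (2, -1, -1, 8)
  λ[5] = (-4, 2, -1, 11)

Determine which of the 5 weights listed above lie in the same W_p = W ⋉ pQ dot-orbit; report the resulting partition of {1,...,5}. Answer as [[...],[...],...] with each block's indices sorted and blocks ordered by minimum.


Type A_4, rank 4, |W|=120; reorder rows/cols to standard.

Folding the 5 weights λ_j+ρ into Ā_13 (reps in the given 4-coord order):

    λ_1 → (4, 3, 4, 2)
    λ_2 → (4, 3, 4, 2)
    λ_3 → (3, 0, 0, 9)
    λ_4 → (3, 0, 0, 9)
    λ_5 → (3, 0, 0, 9)

Grouping the 5 weights by Ā_13-representative: 2 linkage classes.

[[1, 2], [3, 4, 5]]


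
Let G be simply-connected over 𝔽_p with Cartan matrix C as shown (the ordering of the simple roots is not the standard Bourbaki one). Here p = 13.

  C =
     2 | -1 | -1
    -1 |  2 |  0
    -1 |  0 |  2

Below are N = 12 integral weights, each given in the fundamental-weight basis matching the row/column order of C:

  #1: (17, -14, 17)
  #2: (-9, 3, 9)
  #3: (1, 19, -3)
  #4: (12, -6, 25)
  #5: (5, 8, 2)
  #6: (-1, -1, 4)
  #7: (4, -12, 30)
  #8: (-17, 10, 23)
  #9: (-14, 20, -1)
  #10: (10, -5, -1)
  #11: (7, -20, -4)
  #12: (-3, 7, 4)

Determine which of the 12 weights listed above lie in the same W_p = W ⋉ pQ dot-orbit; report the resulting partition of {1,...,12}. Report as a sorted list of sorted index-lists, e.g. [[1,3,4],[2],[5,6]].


A_3 Cartan matrix, 3 simple roots permuted; ρ=(1,1,1).

Each λ_j+ρ reduced to Ā_13; 3-tuples below use C's row order:

    1: (5, 0, 5)
    2: (4, 4, 2)
    3: (7, 4, 0)
    4: (0, 0, 5)
    5: (4, 4, 2)
    6: (0, 0, 5)
    7: (2, 1, 5)
    8: (2, 6, 3)
    9: (0, 0, 5)
    10: (7, 4, 0)
    11: (2, 1, 5)
    12: (2, 6, 3)

The 12 indices split into 6 linkage classes (same alcove rep ⇔ same W_13-dot-orbit):

[[1], [2, 5], [3, 10], [4, 6, 9], [7, 11], [8, 12]]


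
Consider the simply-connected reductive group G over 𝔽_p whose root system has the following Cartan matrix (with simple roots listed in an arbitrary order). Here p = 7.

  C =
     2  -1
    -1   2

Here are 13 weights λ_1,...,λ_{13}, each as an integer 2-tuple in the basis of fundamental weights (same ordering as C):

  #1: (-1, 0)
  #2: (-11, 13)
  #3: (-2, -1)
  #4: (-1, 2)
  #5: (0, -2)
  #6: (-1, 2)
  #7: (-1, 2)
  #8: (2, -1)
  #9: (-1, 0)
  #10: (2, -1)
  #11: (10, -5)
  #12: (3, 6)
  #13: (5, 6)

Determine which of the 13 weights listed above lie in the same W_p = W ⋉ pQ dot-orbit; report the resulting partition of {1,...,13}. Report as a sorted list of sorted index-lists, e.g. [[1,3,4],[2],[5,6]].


Cartan matrix: type A_2 (|W|=6); un-permuting the 2 rows.

λ_j+ρ reflected into Ā_7 (⟨·,θ^∨⟩≤7); 2-tuples as given:

  λ_1 → (0, 1);  λ_2 → (0, 3);  λ_3 → (0, 1);  λ_4 → (0, 3);  λ_5 → (0, 1);  λ_6 → (0, 3);  λ_7 → (0, 3);  λ_8 → (3, 0);  λ_9 → (0, 1);  λ_10 → (3, 0);  λ_11 → (3, 0);  λ_12 → (0, 3);  λ_13 → (0, 1)

The 13 indices split into 3 linkage classes (same alcove rep ⇔ same W_7-dot-orbit):

[[1, 3, 5, 9, 13], [2, 4, 6, 7, 12], [8, 10, 11]]


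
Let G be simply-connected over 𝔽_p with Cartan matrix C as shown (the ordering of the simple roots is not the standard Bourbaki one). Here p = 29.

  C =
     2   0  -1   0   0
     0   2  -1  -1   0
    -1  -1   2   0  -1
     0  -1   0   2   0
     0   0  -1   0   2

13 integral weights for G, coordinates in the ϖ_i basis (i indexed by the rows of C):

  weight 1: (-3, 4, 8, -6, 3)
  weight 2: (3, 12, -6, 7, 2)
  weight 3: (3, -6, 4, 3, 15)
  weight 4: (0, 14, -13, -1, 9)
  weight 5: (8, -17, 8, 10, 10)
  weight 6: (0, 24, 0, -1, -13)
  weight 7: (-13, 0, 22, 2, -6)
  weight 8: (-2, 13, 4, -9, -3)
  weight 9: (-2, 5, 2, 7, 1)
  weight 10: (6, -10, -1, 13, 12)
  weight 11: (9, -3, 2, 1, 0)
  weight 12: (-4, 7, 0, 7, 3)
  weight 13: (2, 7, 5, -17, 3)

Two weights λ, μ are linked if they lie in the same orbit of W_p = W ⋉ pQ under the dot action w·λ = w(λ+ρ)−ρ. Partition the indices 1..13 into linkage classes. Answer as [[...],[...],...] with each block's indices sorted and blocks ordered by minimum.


Cartan matrix: type D_5 (|W|=1920); un-permuting the 5 rows.

W_29-reps of the 13 weights in Ā_29 (same 5-coord order as C):

  1: (2, 0, 7, 5, 4) · 2: (1, 6, 2, 8, 2) · 3: (4, 4, 0, 1, 16) · 4: (10, 2, 1, 0, 1) · 5: (2, 0, 7, 5, 4) · 6: (10, 2, 1, 0, 1) · 7: (12, 3, 2, 1, 5) · 8: (1, 6, 2, 8, 2) · 9: (1, 6, 2, 8, 2) · 10: (2, 0, 7, 5, 4) · 11: (10, 2, 1, 0, 1) · 12: (1, 6, 2, 8, 2) · 13: (1, 6, 2, 8, 2)

Partition of {1..13} into 5 W_29-dot-orbits:

[[1, 5, 10], [2, 8, 9, 12, 13], [3], [4, 6, 11], [7]]


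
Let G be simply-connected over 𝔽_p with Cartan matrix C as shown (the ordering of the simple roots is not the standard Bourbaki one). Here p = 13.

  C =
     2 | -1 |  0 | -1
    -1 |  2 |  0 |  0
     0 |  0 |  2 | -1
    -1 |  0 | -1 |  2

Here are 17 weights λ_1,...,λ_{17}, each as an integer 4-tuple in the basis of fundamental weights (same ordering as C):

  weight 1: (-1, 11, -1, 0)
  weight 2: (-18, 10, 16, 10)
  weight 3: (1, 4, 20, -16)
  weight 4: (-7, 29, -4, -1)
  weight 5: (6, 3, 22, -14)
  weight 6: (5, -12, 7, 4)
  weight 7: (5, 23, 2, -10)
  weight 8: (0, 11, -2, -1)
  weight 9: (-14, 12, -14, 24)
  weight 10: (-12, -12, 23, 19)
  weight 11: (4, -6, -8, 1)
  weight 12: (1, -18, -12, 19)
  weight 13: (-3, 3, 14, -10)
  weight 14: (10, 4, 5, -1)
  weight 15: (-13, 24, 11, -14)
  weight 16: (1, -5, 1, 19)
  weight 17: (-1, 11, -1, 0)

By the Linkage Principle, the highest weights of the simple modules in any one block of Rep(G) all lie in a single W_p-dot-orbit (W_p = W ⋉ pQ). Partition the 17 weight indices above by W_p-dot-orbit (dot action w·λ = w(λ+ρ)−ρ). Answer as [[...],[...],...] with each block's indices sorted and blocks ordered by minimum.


A_4 Cartan matrix, 4 simple roots permuted; ρ=(1,1,1,1).

Folding the 17 weights λ_j+ρ into Ā_13 (reps in the given 4-coord order):

  λ_1+ρ ↦ (0, 12, 0, 1) · λ_2+ρ ↦ (2, 5, 2, 2) · λ_3+ρ ↦ (5, 0, 2, 0) · λ_4+ρ ↦ (4, 4, 0, 3) · λ_5+ρ ↦ (4, 4, 0, 3) · λ_6+ρ ↦ (5, 0, 2, 0) · λ_7+ρ ↦ (4, 4, 0, 3) · λ_8+ρ ↦ (0, 12, 0, 1) · λ_9+ρ ↦ (0, 12, 0, 1) · λ_10+ρ ↦ (2, 5, 2, 2) · λ_11+ρ ↦ (5, 0, 2, 0) · λ_12+ρ ↦ (2, 5, 2, 2) · λ_13+ρ ↦ (2, 5, 2, 2) · λ_14+ρ ↦ (4, 4, 0, 3) · λ_15+ρ ↦ (0, 12, 0, 1) · λ_16+ρ ↦ (2, 5, 2, 2) · λ_17+ρ ↦ (0, 12, 0, 1)

The 17 indices split into 4 linkage classes (same alcove rep ⇔ same W_13-dot-orbit):

[[1, 8, 9, 15, 17], [2, 10, 12, 13, 16], [3, 6, 11], [4, 5, 7, 14]]


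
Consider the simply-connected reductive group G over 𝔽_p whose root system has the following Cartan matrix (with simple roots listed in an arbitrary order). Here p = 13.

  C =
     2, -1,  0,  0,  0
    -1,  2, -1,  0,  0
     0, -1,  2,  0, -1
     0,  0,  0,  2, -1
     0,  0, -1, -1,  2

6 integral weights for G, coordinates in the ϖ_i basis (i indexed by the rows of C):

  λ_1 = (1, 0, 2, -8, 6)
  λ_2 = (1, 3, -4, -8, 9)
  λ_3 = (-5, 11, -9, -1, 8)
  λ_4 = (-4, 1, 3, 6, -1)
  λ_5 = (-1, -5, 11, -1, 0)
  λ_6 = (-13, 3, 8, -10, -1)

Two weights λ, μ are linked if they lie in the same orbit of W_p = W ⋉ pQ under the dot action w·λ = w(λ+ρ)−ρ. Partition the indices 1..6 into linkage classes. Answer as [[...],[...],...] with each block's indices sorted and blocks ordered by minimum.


Root system A_5: the 5×5 matrix C matches after relabeling.

λ_j+ρ reflected into Ā_13 (⟨·,θ^∨⟩≤13); 5-tuples as given:

  λ_1+ρ ↦ (2, 1, 3, 7, 0);  λ_2+ρ ↦ (2, 1, 3, 7, 0);  λ_3+ρ ↦ (4, 0, 8, 0, 1);  λ_4+ρ ↦ (2, 1, 3, 7, 0);  λ_5+ρ ↦ (4, 0, 8, 0, 1);  λ_6+ρ ↦ (4, 0, 8, 0, 1)

2 distinct reps among the 6 weights ⇒ 2 W_13-linkage classes:

[[1, 2, 4], [3, 5, 6]]


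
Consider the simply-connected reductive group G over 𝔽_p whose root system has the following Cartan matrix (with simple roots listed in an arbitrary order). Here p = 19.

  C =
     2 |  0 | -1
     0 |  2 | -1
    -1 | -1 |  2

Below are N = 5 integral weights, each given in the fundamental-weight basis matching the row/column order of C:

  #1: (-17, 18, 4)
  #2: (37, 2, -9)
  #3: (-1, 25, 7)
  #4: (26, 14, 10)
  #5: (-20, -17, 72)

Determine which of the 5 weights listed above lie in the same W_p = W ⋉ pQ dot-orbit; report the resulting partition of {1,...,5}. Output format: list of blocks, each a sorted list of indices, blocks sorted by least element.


A_3 Cartan matrix, 3 simple roots permuted; ρ=(1,1,1).

Alcove-folded reps (p=19, 5 weights, presented ϖ-order):

    [1] (0, 3, 11)
    [2] (0, 3, 11)
    [3] (8, 4, 7)
    [4] (8, 4, 7)
    [5] (3, 0, 0)

The 5 indices split into 3 linkage classes (same alcove rep ⇔ same W_19-dot-orbit):

[[1, 2], [3, 4], [5]]


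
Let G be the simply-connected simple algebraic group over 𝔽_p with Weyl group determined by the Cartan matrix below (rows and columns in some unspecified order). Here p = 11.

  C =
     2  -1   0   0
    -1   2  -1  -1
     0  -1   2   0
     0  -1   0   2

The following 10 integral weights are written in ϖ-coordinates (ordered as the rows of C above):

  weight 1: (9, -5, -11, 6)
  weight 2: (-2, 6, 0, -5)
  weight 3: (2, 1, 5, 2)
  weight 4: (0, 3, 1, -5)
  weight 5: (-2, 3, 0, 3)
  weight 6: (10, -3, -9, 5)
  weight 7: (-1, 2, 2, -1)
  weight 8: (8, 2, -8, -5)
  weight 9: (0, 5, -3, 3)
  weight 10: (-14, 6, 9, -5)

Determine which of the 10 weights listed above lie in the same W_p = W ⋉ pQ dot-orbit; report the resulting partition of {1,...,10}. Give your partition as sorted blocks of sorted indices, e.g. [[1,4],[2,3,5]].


D_4 Cartan matrix, 4 simple roots permuted; ρ=(1,1,1,1).

Each λ_j+ρ reduced to Ā_11; 4-tuples below use C's row order:

  λ_1 → (1, 2, 1, 4) · λ_2 → (1, 2, 1, 4) · λ_3 → (0, 3, 3, 0) · λ_4 → (1, 0, 2, 4) · λ_5 → (1, 2, 1, 4) · λ_6 → (1, 0, 2, 4) · λ_7 → (0, 3, 3, 0) · λ_8 → (1, 2, 1, 4) · λ_9 → (1, 0, 2, 4) · λ_10 → (1, 0, 2, 4)

Partition of {1..10} into 3 W_11-dot-orbits:

[[1, 2, 5, 8], [3, 7], [4, 6, 9, 10]]


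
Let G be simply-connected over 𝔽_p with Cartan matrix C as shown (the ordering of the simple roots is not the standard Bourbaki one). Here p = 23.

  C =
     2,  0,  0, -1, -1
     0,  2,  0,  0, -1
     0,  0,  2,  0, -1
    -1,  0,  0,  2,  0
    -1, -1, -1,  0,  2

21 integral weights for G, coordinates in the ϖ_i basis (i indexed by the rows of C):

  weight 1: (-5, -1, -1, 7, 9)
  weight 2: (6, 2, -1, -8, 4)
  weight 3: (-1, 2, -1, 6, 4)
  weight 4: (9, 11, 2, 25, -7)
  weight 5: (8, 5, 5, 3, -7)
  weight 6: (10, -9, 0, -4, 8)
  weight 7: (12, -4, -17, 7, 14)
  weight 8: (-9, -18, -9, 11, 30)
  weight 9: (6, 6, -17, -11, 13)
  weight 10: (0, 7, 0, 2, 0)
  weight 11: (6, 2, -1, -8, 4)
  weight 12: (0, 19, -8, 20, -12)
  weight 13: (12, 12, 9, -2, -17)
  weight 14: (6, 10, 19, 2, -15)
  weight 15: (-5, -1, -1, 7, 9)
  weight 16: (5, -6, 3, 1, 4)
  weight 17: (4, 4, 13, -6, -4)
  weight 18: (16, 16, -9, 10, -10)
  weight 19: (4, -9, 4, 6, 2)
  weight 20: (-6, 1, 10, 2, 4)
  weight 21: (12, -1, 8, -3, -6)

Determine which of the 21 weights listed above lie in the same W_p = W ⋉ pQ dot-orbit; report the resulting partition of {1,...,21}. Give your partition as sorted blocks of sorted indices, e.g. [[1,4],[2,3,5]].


Cartan matrix: type D_5 (|W|=1920); un-permuting the 5 rows.

W_23-reps of the 21 weights in Ā_23 (same 5-coord order as C):

  λ_1+ρ ↦ (3, 0, 0, 4, 6)
  λ_2+ρ ↦ (0, 3, 0, 7, 5)
  λ_3+ρ ↦ (0, 3, 0, 7, 5)
  λ_4+ρ ↦ (1, 3, 6, 3, 3)
  λ_5+ρ ↦ (3, 0, 0, 4, 6)
  λ_6+ρ ↦ (1, 8, 1, 3, 1)
  λ_7+ρ ↦ (1, 8, 1, 3, 1)
  λ_8+ρ ↦ (6, 5, 4, 2, 0)
  λ_9+ρ ↦ (3, 2, 11, 2, 0)
  λ_10+ρ ↦ (1, 8, 1, 3, 1)
  λ_11+ρ ↦ (0, 3, 0, 7, 5)
  λ_12+ρ ↦ (1, 8, 1, 3, 1)
  λ_13+ρ ↦ (1, 3, 6, 3, 3)
  λ_14+ρ ↦ (1, 3, 6, 3, 3)
  λ_15+ρ ↦ (3, 0, 0, 4, 6)
  λ_16+ρ ↦ (6, 5, 4, 2, 0)
  λ_17+ρ ↦ (3, 2, 11, 2, 0)
  λ_18+ρ ↦ (6, 5, 4, 2, 0)
  λ_19+ρ ↦ (0, 3, 0, 7, 5)
  λ_20+ρ ↦ (3, 2, 11, 2, 0)
  λ_21+ρ ↦ (6, 5, 4, 2, 0)

6 distinct reps among the 21 weights ⇒ 6 W_23-linkage classes:

[[1, 5, 15], [2, 3, 11, 19], [4, 13, 14], [6, 7, 10, 12], [8, 16, 18, 21], [9, 17, 20]]


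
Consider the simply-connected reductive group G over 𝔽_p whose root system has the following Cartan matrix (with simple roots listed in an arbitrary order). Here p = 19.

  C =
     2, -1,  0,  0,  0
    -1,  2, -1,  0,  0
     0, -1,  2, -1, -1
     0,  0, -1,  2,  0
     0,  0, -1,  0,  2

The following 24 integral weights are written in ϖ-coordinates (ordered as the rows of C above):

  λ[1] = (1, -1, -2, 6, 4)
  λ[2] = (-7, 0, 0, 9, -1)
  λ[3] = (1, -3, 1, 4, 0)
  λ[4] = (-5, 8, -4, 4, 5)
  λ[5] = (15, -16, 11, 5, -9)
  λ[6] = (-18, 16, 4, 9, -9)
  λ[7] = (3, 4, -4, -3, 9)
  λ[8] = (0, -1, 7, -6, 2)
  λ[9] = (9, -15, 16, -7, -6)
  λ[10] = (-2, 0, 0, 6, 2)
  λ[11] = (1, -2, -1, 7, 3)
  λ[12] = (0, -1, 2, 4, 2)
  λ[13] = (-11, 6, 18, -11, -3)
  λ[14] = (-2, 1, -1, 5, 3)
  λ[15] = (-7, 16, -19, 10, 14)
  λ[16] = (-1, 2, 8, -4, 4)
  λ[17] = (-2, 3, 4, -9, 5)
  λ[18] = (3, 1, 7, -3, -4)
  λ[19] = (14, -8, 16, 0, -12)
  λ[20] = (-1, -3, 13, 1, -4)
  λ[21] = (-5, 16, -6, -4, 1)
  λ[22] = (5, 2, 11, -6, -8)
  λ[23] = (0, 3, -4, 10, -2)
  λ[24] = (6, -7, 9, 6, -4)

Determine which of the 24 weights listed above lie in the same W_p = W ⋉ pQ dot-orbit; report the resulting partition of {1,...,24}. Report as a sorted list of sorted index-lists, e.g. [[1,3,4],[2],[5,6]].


Type D_5, rank 5, |W|=1920; reorder rows/cols to standard.

Each λ_j+ρ reduced to Ā_19; 5-tuples below use C's row order:

    λ_1 → (1, 1, 0, 6, 4)
    λ_2 → (1, 1, 0, 6, 4)
    λ_3 → (0, 2, 0, 5, 1)
    λ_4 → (4, 2, 3, 2, 3)
    λ_5 → (1, 0, 3, 5, 3)
    λ_6 → (4, 0, 2, 3, 5)
    λ_7 → (4, 0, 2, 3, 5)
    λ_8 → (1, 0, 3, 5, 3)
    λ_9 → (4, 2, 3, 2, 3)
    λ_10 → (1, 0, 1, 7, 3)
    λ_11 → (1, 0, 1, 7, 3)
    λ_12 → (1, 0, 3, 5, 3)
    λ_13 → (4, 0, 2, 3, 5)
    λ_14 → (1, 1, 0, 6, 4)
    λ_15 → (1, 0, 1, 7, 3)
    λ_16 → (4, 0, 2, 3, 5)
    λ_17 → (1, 0, 3, 5, 3)
    λ_18 → (4, 2, 3, 2, 3)
    λ_19 → (1, 1, 0, 6, 4)
    λ_20 → (4, 2, 3, 2, 3)
    λ_21 → (4, 2, 3, 2, 3)
    λ_22 → (4, 0, 2, 3, 5)
    λ_23 → (1, 0, 1, 7, 3)
    λ_24 → (1, 0, 1, 7, 3)

Linkage partition of the 24 weights (6 classes, p=19):

[[1, 2, 14, 19], [3], [4, 9, 18, 20, 21], [5, 8, 12, 17], [6, 7, 13, 16, 22], [10, 11, 15, 23, 24]]


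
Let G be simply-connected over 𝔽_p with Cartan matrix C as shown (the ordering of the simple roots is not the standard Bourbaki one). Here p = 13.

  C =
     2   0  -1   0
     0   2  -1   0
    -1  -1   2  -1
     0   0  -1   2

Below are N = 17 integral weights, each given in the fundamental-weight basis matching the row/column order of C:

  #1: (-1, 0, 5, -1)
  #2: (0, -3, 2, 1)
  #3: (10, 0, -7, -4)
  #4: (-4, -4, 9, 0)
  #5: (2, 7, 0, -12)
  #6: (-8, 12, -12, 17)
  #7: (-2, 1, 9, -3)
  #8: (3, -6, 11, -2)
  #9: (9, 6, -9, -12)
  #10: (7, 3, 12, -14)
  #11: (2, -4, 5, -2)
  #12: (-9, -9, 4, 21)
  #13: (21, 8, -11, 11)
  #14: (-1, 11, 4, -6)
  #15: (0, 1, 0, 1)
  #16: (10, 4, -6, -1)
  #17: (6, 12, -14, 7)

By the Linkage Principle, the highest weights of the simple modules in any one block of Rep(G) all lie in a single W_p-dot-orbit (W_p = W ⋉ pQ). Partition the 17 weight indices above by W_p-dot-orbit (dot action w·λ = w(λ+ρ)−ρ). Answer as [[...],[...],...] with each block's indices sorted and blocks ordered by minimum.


C ↔ D_4 under row/col permutation; |W(D_4)| = 192.

W_13-reps of the 17 weights in Ā_13 (same 4-coord order as C):

  1: (0, 1, 6, 0);  2: (1, 2, 1, 2);  3: (3, 3, 2, 1);  4: (3, 3, 2, 1);  5: (7, 2, 1, 1);  6: (6, 0, 0, 5);  7: (1, 2, 1, 2);  8: (1, 2, 1, 2);  9: (1, 2, 1, 2);  10: (4, 8, 0, 1);  11: (3, 3, 2, 1);  12: (3, 3, 2, 1);  13: (7, 2, 1, 1);  14: (4, 8, 0, 1);  15: (1, 2, 1, 2);  16: (6, 0, 0, 5);  17: (6, 0, 0, 5)

Linkage partition of the 17 weights (6 classes, p=13):

[[1], [2, 7, 8, 9, 15], [3, 4, 11, 12], [5, 13], [6, 16, 17], [10, 14]]


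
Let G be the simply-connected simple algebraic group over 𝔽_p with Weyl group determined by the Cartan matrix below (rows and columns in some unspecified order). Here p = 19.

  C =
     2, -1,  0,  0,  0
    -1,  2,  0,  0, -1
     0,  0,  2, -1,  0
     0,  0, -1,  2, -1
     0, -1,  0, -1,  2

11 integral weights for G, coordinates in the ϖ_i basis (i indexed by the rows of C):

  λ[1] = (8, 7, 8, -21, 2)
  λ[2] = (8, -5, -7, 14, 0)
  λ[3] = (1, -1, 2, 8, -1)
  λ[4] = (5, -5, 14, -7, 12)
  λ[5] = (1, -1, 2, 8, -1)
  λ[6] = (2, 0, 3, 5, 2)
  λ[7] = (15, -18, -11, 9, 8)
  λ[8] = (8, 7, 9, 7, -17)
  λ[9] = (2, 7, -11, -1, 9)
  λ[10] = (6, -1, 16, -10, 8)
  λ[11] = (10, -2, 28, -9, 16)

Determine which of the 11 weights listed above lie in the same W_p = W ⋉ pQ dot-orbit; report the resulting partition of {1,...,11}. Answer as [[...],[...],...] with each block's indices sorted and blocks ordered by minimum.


Cartan matrix: type A_5 (|W|=720); un-permuting the 5 rows.

Folding the 11 weights λ_j+ρ into Ā_19 (reps in the given 5-coord order):

    λ_1+ρ ↦ (1, 8, 2, 8, 0)
    λ_2+ρ ↦ (3, 1, 4, 6, 3)
    λ_3+ρ ↦ (2, 0, 3, 9, 0)
    λ_4+ρ ↦ (3, 1, 4, 6, 3)
    λ_5+ρ ↦ (2, 0, 3, 9, 0)
    λ_6+ρ ↦ (3, 1, 4, 6, 3)
    λ_7+ρ ↦ (1, 8, 2, 8, 0)
    λ_8+ρ ↦ (1, 8, 2, 8, 0)
    λ_9+ρ ↦ (1, 8, 2, 8, 0)
    λ_10+ρ ↦ (2, 0, 3, 9, 0)
    λ_11+ρ ↦ (1, 8, 2, 8, 0)

Linkage partition of the 11 weights (3 classes, p=19):

[[1, 7, 8, 9, 11], [2, 4, 6], [3, 5, 10]]


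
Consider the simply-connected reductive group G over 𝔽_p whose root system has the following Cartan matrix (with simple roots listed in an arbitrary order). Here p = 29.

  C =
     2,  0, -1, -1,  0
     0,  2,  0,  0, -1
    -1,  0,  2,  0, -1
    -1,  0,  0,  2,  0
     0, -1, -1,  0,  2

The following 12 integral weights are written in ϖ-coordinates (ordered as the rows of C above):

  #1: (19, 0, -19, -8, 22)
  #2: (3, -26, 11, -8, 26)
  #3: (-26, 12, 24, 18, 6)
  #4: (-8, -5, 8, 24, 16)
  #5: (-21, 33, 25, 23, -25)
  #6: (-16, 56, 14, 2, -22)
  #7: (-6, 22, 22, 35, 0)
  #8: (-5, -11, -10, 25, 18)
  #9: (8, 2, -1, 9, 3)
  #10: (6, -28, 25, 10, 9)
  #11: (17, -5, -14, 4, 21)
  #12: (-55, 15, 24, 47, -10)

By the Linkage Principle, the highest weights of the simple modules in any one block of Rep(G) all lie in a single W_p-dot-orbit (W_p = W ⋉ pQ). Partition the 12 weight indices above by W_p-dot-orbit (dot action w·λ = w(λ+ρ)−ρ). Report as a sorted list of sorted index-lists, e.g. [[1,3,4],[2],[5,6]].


Cartan matrix: type A_5 (|W|=720); un-permuting the 5 rows.

Alcove-folded reps (p=29, 12 weights, presented ϖ-order):

    [1] (5, 1, 13, 2, 5)
    [2] (7, 11, 2, 3, 2)
    [3] (9, 3, 0, 10, 4)
    [4] (7, 11, 2, 3, 2)
    [5] (5, 1, 13, 2, 5)
    [6] (3, 1, 0, 12, 7)
    [7] (5, 1, 13, 2, 5)
    [8] (9, 3, 0, 10, 4)
    [9] (9, 3, 0, 10, 4)
    [10] (7, 11, 2, 3, 2)
    [11] (5, 1, 13, 2, 5)
    [12] (9, 3, 0, 10, 4)

The 12 indices split into 4 linkage classes (same alcove rep ⇔ same W_29-dot-orbit):

[[1, 5, 7, 11], [2, 4, 10], [3, 8, 9, 12], [6]]


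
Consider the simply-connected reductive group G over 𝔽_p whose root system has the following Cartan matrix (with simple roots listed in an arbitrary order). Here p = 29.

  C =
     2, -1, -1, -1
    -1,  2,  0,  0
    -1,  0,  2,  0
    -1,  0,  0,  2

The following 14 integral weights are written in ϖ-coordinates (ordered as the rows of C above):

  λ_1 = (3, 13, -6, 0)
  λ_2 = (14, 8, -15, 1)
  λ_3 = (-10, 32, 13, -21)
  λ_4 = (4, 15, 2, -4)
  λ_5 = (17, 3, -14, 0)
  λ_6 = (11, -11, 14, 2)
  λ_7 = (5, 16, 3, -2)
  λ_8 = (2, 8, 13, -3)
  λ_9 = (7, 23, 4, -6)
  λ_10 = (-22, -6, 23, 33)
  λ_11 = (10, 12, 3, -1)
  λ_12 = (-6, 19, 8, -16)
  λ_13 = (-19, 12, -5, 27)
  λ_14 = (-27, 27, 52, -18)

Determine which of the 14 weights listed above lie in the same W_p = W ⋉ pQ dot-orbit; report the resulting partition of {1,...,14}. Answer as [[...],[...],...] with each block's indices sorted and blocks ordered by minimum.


Type D_4, rank 4, |W|=192; reorder rows/cols to standard.

Alcove-folded reps (p=29, 14 weights, presented ϖ-order):

    λ_1 → (1, 13, 4, 0)
    λ_2 → (1, 9, 14, 2)
    λ_3 → (4, 0, 11, 5)
    λ_4 → (2, 16, 3, 3)
    λ_5 → (5, 4, 13, 1)
    λ_6 → (1, 9, 14, 2)
    λ_7 → (2, 17, 4, 1)
    λ_8 → (1, 9, 14, 2)
    λ_9 → (2, 16, 3, 3)
    λ_10 → (2, 16, 3, 3)
    λ_11 → (1, 13, 4, 0)
    λ_12 → (4, 0, 11, 5)
    λ_13 → (5, 4, 13, 1)
    λ_14 → (1, 9, 14, 2)

6 distinct reps among the 14 weights ⇒ 6 W_29-linkage classes:

[[1, 11], [2, 6, 8, 14], [3, 12], [4, 9, 10], [5, 13], [7]]


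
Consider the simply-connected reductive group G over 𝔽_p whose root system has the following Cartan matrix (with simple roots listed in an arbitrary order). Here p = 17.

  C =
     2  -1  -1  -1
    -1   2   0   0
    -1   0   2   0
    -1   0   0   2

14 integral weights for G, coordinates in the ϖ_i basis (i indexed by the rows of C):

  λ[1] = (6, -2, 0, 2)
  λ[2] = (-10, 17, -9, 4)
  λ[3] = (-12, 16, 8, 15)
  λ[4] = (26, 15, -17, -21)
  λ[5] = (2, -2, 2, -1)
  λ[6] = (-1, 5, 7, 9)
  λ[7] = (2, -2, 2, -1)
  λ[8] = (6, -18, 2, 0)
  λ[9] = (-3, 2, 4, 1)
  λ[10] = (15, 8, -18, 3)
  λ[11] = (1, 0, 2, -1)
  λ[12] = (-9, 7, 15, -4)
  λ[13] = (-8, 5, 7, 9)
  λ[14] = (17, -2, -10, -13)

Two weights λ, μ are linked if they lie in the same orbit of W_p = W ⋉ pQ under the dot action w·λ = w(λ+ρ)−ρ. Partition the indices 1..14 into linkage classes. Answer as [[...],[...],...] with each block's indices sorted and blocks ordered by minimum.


Root system D_4: the 4×4 matrix C matches after relabeling.

Folding the 14 weights λ_j+ρ into Ā_17 (reps in the given 4-coord order):

  λ_1 → (6, 1, 1, 3)
  λ_2 → (0, 3, 5, 8)
  λ_3 → (2, 1, 3, 0)
  λ_4 → (6, 1, 1, 3)
  λ_5 → (2, 1, 3, 0)
  λ_6 → (6, 1, 1, 3)
  λ_7 → (2, 1, 3, 0)
  λ_8 → (6, 1, 1, 3)
  λ_9 → (2, 1, 3, 0)
  λ_10 → (0, 3, 5, 8)
  λ_11 → (2, 1, 3, 0)
  λ_12 → (0, 3, 5, 8)
  λ_13 → (6, 1, 1, 3)
  λ_14 → (0, 3, 5, 8)

The 14 indices split into 3 linkage classes (same alcove rep ⇔ same W_17-dot-orbit):

[[1, 4, 6, 8, 13], [2, 10, 12, 14], [3, 5, 7, 9, 11]]


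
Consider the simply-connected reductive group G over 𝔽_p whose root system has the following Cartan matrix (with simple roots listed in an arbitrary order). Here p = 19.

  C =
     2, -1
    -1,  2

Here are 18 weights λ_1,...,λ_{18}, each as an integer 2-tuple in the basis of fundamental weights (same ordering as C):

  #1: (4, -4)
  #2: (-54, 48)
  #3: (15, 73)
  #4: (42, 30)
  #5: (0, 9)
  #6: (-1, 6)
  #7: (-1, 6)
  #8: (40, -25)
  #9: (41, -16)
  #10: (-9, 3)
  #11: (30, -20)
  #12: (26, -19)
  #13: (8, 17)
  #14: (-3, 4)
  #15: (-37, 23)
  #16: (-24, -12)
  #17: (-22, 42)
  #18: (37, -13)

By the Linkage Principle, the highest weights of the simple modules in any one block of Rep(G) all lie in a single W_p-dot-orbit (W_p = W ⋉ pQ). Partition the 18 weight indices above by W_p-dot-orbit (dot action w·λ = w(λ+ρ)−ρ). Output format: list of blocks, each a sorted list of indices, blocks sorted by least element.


Dynkin diagram of C (from the 2 off-diagonal −1 entries): A_2.

λ_j+ρ reflected into Ā_19 (⟨·,θ^∨⟩≤19); 2-tuples as given:

    [1] (2, 3)
    [2] (4, 4)
    [3] (2, 3)
    [4] (2, 5)
    [5] (1, 10)
    [6] (0, 7)
    [7] (0, 7)
    [8] (2, 3)
    [9] (4, 4)
    [10] (4, 4)
    [11] (0, 7)
    [12] (1, 10)
    [13] (1, 10)
    [14] (2, 3)
    [15] (2, 5)
    [16] (4, 4)
    [17] (2, 3)
    [18] (0, 7)

These 18 weights hit 5 W_19-dot-orbits; sizes (5, 4, 2, 3, 4):

[[1, 3, 8, 14, 17], [2, 9, 10, 16], [4, 15], [5, 12, 13], [6, 7, 11, 18]]


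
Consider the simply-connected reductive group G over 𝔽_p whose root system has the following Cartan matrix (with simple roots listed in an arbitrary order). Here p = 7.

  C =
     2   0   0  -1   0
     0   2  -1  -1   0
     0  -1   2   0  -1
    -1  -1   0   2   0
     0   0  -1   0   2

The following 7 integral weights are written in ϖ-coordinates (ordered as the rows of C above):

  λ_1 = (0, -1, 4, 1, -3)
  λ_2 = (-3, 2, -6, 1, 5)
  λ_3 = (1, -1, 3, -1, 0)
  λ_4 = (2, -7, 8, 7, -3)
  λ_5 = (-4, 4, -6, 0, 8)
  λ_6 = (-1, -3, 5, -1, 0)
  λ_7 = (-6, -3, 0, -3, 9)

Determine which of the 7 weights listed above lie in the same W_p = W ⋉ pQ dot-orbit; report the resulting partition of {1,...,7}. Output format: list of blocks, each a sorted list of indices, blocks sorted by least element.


Root system A_5: the 5×5 matrix C matches after relabeling.

Folding the 7 weights λ_j+ρ into Ā_7 (reps in the given 5-coord order):

  [1] (0, 0, 3, 2, 1) · [2] (0, 0, 3, 2, 1) · [3] (2, 0, 4, 0, 1) · [4] (0, 0, 3, 2, 1) · [5] (0, 0, 3, 2, 1) · [6] (2, 0, 4, 0, 1) · [7] (0, 0, 3, 2, 1)

Grouping the 7 weights by Ā_7-representative: 2 linkage classes.

[[1, 2, 4, 5, 7], [3, 6]]


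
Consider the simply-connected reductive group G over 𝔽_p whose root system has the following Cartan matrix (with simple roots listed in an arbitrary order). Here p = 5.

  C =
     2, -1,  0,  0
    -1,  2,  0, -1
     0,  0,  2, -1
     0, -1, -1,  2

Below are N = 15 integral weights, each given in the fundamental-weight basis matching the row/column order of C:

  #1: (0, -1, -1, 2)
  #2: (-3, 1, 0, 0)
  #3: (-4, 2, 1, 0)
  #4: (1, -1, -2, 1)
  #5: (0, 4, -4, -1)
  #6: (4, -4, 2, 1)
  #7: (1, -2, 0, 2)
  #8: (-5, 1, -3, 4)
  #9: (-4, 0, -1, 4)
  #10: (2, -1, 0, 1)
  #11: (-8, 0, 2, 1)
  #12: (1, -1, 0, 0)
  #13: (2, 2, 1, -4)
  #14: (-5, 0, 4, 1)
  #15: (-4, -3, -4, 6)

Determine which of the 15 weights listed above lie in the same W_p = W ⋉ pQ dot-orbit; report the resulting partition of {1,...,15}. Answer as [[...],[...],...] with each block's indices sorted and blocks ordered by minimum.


Type A_4, rank 4, |W|=120; reorder rows/cols to standard.

Folding the 15 weights λ_j+ρ into Ā_5 (reps in the given 4-coord order):

    [1] (1, 0, 0, 3)
    [2] (2, 0, 1, 1)
    [3] (2, 0, 1, 1)
    [4] (2, 0, 1, 1)
    [5] (0, 2, 1, 2)
    [6] (0, 2, 0, 1)
    [7] (1, 1, 1, 2)
    [8] (0, 2, 0, 1)
    [9] (0, 2, 1, 2)
    [10] (2, 0, 0, 2)
    [11] (1, 1, 1, 2)
    [12] (2, 0, 1, 1)
    [13] (2, 0, 0, 2)
    [14] (2, 0, 1, 1)
    [15] (0, 2, 0, 1)

The 15 indices split into 6 linkage classes (same alcove rep ⇔ same W_5-dot-orbit):

[[1], [2, 3, 4, 12, 14], [5, 9], [6, 8, 15], [7, 11], [10, 13]]


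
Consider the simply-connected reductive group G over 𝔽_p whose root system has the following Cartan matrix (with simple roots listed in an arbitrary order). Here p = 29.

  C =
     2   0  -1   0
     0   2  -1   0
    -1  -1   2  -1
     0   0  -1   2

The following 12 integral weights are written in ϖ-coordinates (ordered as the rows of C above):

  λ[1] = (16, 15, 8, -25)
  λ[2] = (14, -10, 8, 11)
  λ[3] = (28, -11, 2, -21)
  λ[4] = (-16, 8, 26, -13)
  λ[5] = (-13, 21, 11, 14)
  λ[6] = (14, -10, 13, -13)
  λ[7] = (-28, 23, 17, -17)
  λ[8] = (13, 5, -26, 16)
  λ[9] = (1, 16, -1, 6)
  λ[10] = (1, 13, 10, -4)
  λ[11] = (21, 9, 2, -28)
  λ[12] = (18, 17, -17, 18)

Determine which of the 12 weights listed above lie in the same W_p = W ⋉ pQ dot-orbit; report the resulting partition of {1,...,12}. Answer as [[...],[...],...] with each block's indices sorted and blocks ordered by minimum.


Dynkin diagram of C (from the 6 off-diagonal −1 entries): D_4.

Alcove-folded reps (p=29, 12 weights, presented ϖ-order):

  λ_1 → (2, 1, 2, 9);  λ_2 → (8, 2, 7, 5);  λ_3 → (2, 17, 0, 7);  λ_4 → (8, 2, 7, 5);  λ_5 → (8, 2, 7, 5);  λ_6 → (8, 2, 7, 5);  λ_7 → (2, 1, 2, 9);  λ_8 → (2, 6, 6, 5);  λ_9 → (2, 17, 0, 7);  λ_10 → (2, 14, 2, 3);  λ_11 → (2, 14, 2, 3);  λ_12 → (3, 2, 5, 3)

The 12 indices split into 6 linkage classes (same alcove rep ⇔ same W_29-dot-orbit):

[[1, 7], [2, 4, 5, 6], [3, 9], [8], [10, 11], [12]]


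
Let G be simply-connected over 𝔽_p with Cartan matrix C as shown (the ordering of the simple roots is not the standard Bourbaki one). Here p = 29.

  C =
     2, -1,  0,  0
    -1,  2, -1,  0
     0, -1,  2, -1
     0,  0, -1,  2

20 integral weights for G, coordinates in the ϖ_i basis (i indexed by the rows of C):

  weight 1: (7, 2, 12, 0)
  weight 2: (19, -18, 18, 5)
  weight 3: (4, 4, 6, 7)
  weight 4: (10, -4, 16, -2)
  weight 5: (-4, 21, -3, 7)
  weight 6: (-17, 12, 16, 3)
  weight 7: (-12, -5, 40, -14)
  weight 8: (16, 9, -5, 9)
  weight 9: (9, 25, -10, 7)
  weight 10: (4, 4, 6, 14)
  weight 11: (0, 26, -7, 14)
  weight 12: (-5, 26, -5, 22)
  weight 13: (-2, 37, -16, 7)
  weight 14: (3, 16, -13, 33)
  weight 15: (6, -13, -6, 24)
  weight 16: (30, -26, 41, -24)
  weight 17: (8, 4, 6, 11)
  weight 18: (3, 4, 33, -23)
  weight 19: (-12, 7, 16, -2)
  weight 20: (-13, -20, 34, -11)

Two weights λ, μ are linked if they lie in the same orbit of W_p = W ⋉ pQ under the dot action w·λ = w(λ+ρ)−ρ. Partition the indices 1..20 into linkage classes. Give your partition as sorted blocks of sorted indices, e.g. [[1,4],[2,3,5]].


Type A_4, rank 4, |W|=120; reorder rows/cols to standard.

Ā_29 reps of the 20 weights (A_4, coords as presented):

    1: (8, 3, 13, 1)
    2: (3, 17, 2, 6)
    3: (5, 5, 7, 8)
    4: (8, 3, 13, 1)
    5: (3, 17, 2, 6)
    6: (8, 3, 13, 1)
    7: (8, 3, 13, 1)
    8: (13, 6, 4, 2)
    9: (3, 17, 2, 6)
    10: (2, 5, 7, 12)
    11: (7, 14, 6, 1)
    12: (13, 6, 4, 2)
    13: (7, 14, 6, 1)
    14: (5, 5, 7, 8)
    15: (5, 5, 7, 8)
    16: (13, 6, 4, 2)
    17: (5, 5, 7, 8)
    18: (5, 5, 7, 8)
    19: (8, 3, 13, 1)
    20: (13, 6, 4, 2)

Partition of {1..20} into 6 W_29-dot-orbits:

[[1, 4, 6, 7, 19], [2, 5, 9], [3, 14, 15, 17, 18], [8, 12, 16, 20], [10], [11, 13]]


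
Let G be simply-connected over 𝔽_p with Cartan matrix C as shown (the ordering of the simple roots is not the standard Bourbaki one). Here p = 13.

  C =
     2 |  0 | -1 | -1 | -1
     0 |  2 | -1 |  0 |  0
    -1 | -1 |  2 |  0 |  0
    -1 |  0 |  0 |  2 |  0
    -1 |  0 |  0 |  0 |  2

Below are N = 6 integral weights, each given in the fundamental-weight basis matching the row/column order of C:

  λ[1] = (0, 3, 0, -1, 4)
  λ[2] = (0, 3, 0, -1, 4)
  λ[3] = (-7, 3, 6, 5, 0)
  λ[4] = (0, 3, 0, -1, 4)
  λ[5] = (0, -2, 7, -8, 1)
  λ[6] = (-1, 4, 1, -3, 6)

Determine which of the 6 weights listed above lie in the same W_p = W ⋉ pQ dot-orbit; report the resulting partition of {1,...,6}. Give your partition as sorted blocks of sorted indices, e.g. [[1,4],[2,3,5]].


Type D_5, rank 5, |W|=1920; reorder rows/cols to standard.

Folding the 6 weights λ_j+ρ into Ā_13 (reps in the given 5-coord order):

  λ_1 → (1, 4, 1, 0, 5)
  λ_2 → (1, 4, 1, 0, 5)
  λ_3 → (1, 4, 1, 0, 5)
  λ_4 → (1, 4, 1, 0, 5)
  λ_5 → (2, 1, 1, 1, 4)
  λ_6 → (1, 4, 1, 0, 5)

2 distinct reps among the 6 weights ⇒ 2 W_13-linkage classes:

[[1, 2, 3, 4, 6], [5]]


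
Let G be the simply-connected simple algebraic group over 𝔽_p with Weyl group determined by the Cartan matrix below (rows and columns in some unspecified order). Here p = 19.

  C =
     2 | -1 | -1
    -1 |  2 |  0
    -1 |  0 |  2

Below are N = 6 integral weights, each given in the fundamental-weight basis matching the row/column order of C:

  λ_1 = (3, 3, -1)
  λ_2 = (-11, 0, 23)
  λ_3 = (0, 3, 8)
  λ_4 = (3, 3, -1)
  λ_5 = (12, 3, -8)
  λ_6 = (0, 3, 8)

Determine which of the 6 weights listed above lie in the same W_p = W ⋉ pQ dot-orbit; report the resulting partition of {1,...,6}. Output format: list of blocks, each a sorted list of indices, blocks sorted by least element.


Cartan matrix: type A_3 (|W|=24); un-permuting the 3 rows.

λ_j+ρ reflected into Ā_19 (⟨·,θ^∨⟩≤19); 3-tuples as given:

  λ_1 → (4, 4, 0) · λ_2 → (1, 4, 9) · λ_3 → (1, 4, 9) · λ_4 → (4, 4, 0) · λ_5 → (6, 4, 7) · λ_6 → (1, 4, 9)

Linkage partition of the 6 weights (3 classes, p=19):

[[1, 4], [2, 3, 6], [5]]


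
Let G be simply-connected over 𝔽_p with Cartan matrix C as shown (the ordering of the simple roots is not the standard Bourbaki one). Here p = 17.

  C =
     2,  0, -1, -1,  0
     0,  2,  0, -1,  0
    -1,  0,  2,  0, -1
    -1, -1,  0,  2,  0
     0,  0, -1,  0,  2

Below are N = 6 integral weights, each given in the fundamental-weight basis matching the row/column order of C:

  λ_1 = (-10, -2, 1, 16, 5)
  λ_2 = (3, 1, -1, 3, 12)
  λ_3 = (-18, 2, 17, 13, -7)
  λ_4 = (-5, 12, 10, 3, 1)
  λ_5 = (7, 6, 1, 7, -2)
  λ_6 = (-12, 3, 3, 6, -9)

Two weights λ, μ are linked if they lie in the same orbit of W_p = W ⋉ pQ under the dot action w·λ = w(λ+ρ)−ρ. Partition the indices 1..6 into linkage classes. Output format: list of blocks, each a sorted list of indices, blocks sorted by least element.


Type A_5, rank 5, |W|=720; reorder rows/cols to standard.

λ_j+ρ reflected into Ā_17 (⟨·,θ^∨⟩≤17); 5-tuples as given:

  1: (2, 1, 6, 7, 1);  2: (4, 4, 0, 0, 7);  3: (9, 1, 5, 2, 0);  4: (4, 4, 0, 0, 7);  5: (2, 1, 6, 7, 1);  6: (4, 4, 0, 0, 7)

These 6 weights hit 3 W_17-dot-orbits; sizes (2, 3, 1):

[[1, 5], [2, 4, 6], [3]]


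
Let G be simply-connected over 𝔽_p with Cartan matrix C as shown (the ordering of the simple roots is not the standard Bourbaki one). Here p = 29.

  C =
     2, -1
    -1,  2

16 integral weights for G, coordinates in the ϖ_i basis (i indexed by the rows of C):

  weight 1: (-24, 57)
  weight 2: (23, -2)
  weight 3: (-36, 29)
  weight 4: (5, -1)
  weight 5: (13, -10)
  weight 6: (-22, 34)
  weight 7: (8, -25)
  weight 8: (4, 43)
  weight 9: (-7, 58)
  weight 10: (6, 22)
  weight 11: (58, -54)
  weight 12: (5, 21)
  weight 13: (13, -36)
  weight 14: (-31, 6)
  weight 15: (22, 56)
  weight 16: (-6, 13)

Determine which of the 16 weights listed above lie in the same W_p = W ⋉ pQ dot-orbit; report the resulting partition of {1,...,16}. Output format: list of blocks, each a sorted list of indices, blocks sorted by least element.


A_2 Cartan matrix, 2 simple roots permuted; ρ=(1,1).

λ_j+ρ reflected into Ā_29 (⟨·,θ^∨⟩≤29); 2-tuples as given:

  [1] (6, 0) · [2] (23, 1) · [3] (23, 1) · [4] (6, 0) · [5] (5, 9) · [6] (15, 8) · [7] (15, 9) · [8] (15, 9) · [9] (23, 1) · [10] (6, 22) · [11] (23, 1) · [12] (6, 22) · [13] (15, 8) · [14] (6, 22) · [15] (6, 22) · [16] (5, 9)

6 distinct reps among the 16 weights ⇒ 6 W_29-linkage classes:

[[1, 4], [2, 3, 9, 11], [5, 16], [6, 13], [7, 8], [10, 12, 14, 15]]


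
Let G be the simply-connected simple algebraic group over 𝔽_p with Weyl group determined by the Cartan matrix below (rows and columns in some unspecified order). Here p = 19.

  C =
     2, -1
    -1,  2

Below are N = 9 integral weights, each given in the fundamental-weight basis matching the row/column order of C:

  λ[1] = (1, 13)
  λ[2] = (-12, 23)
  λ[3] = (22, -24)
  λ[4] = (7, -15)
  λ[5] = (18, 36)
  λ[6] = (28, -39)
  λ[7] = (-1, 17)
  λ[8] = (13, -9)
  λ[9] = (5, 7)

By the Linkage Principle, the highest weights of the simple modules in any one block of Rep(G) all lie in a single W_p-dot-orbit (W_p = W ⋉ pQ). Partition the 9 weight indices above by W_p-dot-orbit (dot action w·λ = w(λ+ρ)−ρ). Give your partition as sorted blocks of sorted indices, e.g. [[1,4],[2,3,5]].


Cartan matrix: type A_2 (|W|=6); un-permuting the 2 rows.

Folding the 9 weights λ_j+ρ into Ā_19 (reps in the given 2-coord order):

  λ_1+ρ ↦ (2, 14) · λ_2+ρ ↦ (6, 8) · λ_3+ρ ↦ (4, 15) · λ_4+ρ ↦ (6, 8) · λ_5+ρ ↦ (0, 18) · λ_6+ρ ↦ (10, 0) · λ_7+ρ ↦ (0, 18) · λ_8+ρ ↦ (6, 8) · λ_9+ρ ↦ (6, 8)

Partition of {1..9} into 5 W_19-dot-orbits:

[[1], [2, 4, 8, 9], [3], [5, 7], [6]]


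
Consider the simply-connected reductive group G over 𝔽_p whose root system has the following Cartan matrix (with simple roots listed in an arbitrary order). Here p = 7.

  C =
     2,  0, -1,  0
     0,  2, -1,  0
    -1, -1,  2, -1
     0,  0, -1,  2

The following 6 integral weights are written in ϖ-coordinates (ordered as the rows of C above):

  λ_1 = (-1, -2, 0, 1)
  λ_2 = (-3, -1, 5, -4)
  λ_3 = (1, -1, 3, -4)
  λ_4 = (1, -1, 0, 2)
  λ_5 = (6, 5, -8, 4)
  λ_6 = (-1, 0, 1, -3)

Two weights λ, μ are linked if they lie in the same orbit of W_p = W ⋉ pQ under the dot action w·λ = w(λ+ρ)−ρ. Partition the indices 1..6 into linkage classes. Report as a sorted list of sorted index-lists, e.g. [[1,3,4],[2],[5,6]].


C ↔ D_4 under row/col permutation; |W(D_4)| = 192.

Each λ_j+ρ reduced to Ā_7; 4-tuples below use C's row order:

  λ_1+ρ ↦ (0, 1, 0, 2);  λ_2+ρ ↦ (2, 0, 1, 3);  λ_3+ρ ↦ (2, 0, 1, 3);  λ_4+ρ ↦ (2, 0, 1, 3);  λ_5+ρ ↦ (0, 1, 0, 2);  λ_6+ρ ↦ (0, 1, 0, 2)

Grouping the 6 weights by Ā_7-representative: 2 linkage classes.

[[1, 5, 6], [2, 3, 4]]


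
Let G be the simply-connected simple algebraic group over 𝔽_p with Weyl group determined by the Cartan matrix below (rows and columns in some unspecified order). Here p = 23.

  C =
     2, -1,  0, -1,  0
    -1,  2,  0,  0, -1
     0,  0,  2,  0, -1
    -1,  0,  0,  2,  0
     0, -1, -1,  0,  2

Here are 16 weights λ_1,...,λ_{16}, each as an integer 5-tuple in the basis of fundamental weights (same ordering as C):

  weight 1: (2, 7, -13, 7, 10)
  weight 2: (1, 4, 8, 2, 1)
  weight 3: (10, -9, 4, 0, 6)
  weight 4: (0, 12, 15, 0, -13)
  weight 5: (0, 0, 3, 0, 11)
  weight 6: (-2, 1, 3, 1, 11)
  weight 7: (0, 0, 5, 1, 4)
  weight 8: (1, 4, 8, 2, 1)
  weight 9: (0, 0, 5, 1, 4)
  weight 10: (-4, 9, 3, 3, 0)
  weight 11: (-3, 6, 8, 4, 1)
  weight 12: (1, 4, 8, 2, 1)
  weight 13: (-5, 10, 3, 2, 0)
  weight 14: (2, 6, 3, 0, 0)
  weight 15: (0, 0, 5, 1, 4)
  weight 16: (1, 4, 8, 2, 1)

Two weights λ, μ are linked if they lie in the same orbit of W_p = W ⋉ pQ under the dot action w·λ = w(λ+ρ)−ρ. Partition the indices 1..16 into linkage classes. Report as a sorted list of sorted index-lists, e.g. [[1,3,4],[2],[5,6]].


Dynkin diagram of C (from the 8 off-diagonal −1 entries): A_5.

W_23-reps of the 16 weights in Ā_23 (same 5-coord order as C):

    λ_1 → (3, 7, 4, 1, 1)
    λ_2 → (2, 5, 9, 3, 2)
    λ_3 → (3, 7, 4, 1, 1)
    λ_4 → (1, 1, 4, 1, 12)
    λ_5 → (1, 1, 4, 1, 12)
    λ_6 → (1, 1, 4, 1, 12)
    λ_7 → (1, 1, 6, 2, 5)
    λ_8 → (2, 5, 9, 3, 2)
    λ_9 → (1, 1, 6, 2, 5)
    λ_10 → (3, 7, 4, 1, 1)
    λ_11 → (2, 5, 9, 3, 2)
    λ_12 → (2, 5, 9, 3, 2)
    λ_13 → (3, 7, 4, 1, 1)
    λ_14 → (3, 7, 4, 1, 1)
    λ_15 → (1, 1, 6, 2, 5)
    λ_16 → (2, 5, 9, 3, 2)

Linkage partition of the 16 weights (4 classes, p=23):

[[1, 3, 10, 13, 14], [2, 8, 11, 12, 16], [4, 5, 6], [7, 9, 15]]
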